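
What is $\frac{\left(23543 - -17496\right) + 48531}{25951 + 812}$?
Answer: $\frac{89570}{26763} \approx 3.3468$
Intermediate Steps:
$\frac{\left(23543 - -17496\right) + 48531}{25951 + 812} = \frac{\left(23543 + 17496\right) + 48531}{26763} = \left(41039 + 48531\right) \frac{1}{26763} = 89570 \cdot \frac{1}{26763} = \frac{89570}{26763}$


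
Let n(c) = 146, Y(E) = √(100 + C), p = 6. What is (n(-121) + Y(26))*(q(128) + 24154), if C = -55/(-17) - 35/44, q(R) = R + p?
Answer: 3546048 + 5520*√573155/17 ≈ 3.7919e+6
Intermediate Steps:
q(R) = 6 + R (q(R) = R + 6 = 6 + R)
C = 1825/748 (C = -55*(-1/17) - 35*1/44 = 55/17 - 35/44 = 1825/748 ≈ 2.4398)
Y(E) = 5*√573155/374 (Y(E) = √(100 + 1825/748) = √(76625/748) = 5*√573155/374)
(n(-121) + Y(26))*(q(128) + 24154) = (146 + 5*√573155/374)*((6 + 128) + 24154) = (146 + 5*√573155/374)*(134 + 24154) = (146 + 5*√573155/374)*24288 = 3546048 + 5520*√573155/17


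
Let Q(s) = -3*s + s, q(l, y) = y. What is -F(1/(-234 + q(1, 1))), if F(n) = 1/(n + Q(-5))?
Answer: -233/2329 ≈ -0.10004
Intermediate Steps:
Q(s) = -2*s
F(n) = 1/(10 + n) (F(n) = 1/(n - 2*(-5)) = 1/(n + 10) = 1/(10 + n))
-F(1/(-234 + q(1, 1))) = -1/(10 + 1/(-234 + 1)) = -1/(10 + 1/(-233)) = -1/(10 - 1/233) = -1/2329/233 = -1*233/2329 = -233/2329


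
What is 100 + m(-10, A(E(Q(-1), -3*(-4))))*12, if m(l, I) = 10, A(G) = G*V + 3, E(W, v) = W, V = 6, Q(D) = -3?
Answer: 220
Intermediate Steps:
A(G) = 3 + 6*G (A(G) = G*6 + 3 = 6*G + 3 = 3 + 6*G)
100 + m(-10, A(E(Q(-1), -3*(-4))))*12 = 100 + 10*12 = 100 + 120 = 220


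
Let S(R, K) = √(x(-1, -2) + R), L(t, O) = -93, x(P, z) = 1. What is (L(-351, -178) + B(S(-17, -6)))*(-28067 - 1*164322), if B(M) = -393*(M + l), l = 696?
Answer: 52641670569 + 302435508*I ≈ 5.2642e+10 + 3.0244e+8*I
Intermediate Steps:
S(R, K) = √(1 + R)
B(M) = -273528 - 393*M (B(M) = -393*(M + 696) = -393*(696 + M) = -273528 - 393*M)
(L(-351, -178) + B(S(-17, -6)))*(-28067 - 1*164322) = (-93 + (-273528 - 393*√(1 - 17)))*(-28067 - 1*164322) = (-93 + (-273528 - 1572*I))*(-28067 - 164322) = (-93 + (-273528 - 1572*I))*(-192389) = (-273621 - 1572*I)*(-192389) = 52641670569 + 302435508*I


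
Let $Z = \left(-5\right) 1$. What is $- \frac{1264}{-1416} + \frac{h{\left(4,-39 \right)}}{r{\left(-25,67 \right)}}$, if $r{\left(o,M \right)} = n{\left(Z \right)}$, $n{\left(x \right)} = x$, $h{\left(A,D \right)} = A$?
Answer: $\frac{82}{885} \approx 0.092655$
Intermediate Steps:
$Z = -5$
$r{\left(o,M \right)} = -5$
$- \frac{1264}{-1416} + \frac{h{\left(4,-39 \right)}}{r{\left(-25,67 \right)}} = - \frac{1264}{-1416} + \frac{4}{-5} = \left(-1264\right) \left(- \frac{1}{1416}\right) + 4 \left(- \frac{1}{5}\right) = \frac{158}{177} - \frac{4}{5} = \frac{82}{885}$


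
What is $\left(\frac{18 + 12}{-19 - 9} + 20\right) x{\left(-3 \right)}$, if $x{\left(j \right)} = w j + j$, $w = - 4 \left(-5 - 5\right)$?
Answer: $- \frac{32595}{14} \approx -2328.2$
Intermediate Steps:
$w = 40$ ($w = \left(-4\right) \left(-10\right) = 40$)
$x{\left(j \right)} = 41 j$ ($x{\left(j \right)} = 40 j + j = 41 j$)
$\left(\frac{18 + 12}{-19 - 9} + 20\right) x{\left(-3 \right)} = \left(\frac{18 + 12}{-19 - 9} + 20\right) 41 \left(-3\right) = \left(\frac{30}{-28} + 20\right) \left(-123\right) = \left(30 \left(- \frac{1}{28}\right) + 20\right) \left(-123\right) = \left(- \frac{15}{14} + 20\right) \left(-123\right) = \frac{265}{14} \left(-123\right) = - \frac{32595}{14}$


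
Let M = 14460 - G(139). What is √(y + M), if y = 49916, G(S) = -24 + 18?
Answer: √64382 ≈ 253.74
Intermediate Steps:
G(S) = -6
M = 14466 (M = 14460 - 1*(-6) = 14460 + 6 = 14466)
√(y + M) = √(49916 + 14466) = √64382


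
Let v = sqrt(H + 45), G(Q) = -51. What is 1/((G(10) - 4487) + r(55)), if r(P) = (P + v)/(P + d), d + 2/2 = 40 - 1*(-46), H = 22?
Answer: -44468550/201780810079 - 70*sqrt(67)/201780810079 ≈ -0.00022038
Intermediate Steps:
d = 85 (d = -1 + (40 - 1*(-46)) = -1 + (40 + 46) = -1 + 86 = 85)
v = sqrt(67) (v = sqrt(22 + 45) = sqrt(67) ≈ 8.1853)
r(P) = (P + sqrt(67))/(85 + P) (r(P) = (P + sqrt(67))/(P + 85) = (P + sqrt(67))/(85 + P))
1/((G(10) - 4487) + r(55)) = 1/((-51 - 4487) + (55 + sqrt(67))/(85 + 55)) = 1/(-4538 + (55 + sqrt(67))/140) = 1/(-4538 + (11/28 + sqrt(67)/140)) = 1/(-127053/28 + sqrt(67)/140)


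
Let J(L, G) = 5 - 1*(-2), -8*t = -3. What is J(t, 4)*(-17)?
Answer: -119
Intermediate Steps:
t = 3/8 (t = -⅛*(-3) = 3/8 ≈ 0.37500)
J(L, G) = 7 (J(L, G) = 5 + 2 = 7)
J(t, 4)*(-17) = 7*(-17) = -119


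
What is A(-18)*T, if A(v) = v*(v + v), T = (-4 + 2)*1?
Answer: -1296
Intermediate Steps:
T = -2 (T = -2*1 = -2)
A(v) = 2*v**2 (A(v) = v*(2*v) = 2*v**2)
A(-18)*T = (2*(-18)**2)*(-2) = (2*324)*(-2) = 648*(-2) = -1296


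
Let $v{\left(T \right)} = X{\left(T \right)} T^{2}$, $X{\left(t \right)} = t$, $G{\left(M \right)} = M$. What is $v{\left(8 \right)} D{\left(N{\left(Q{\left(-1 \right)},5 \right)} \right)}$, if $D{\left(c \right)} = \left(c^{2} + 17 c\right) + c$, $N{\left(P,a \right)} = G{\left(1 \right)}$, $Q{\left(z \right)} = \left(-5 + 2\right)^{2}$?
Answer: $9728$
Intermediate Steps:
$Q{\left(z \right)} = 9$ ($Q{\left(z \right)} = \left(-3\right)^{2} = 9$)
$N{\left(P,a \right)} = 1$
$D{\left(c \right)} = c^{2} + 18 c$
$v{\left(T \right)} = T^{3}$ ($v{\left(T \right)} = T T^{2} = T^{3}$)
$v{\left(8 \right)} D{\left(N{\left(Q{\left(-1 \right)},5 \right)} \right)} = 8^{3} \cdot 1 \left(18 + 1\right) = 512 \cdot 1 \cdot 19 = 512 \cdot 19 = 9728$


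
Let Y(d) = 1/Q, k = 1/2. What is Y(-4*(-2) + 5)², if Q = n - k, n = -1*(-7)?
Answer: 4/169 ≈ 0.023669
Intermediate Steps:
k = ½ ≈ 0.50000
n = 7
Q = 13/2 (Q = 7 - 1*½ = 7 - ½ = 13/2 ≈ 6.5000)
Y(d) = 2/13 (Y(d) = 1/(13/2) = 2/13)
Y(-4*(-2) + 5)² = (2/13)² = 4/169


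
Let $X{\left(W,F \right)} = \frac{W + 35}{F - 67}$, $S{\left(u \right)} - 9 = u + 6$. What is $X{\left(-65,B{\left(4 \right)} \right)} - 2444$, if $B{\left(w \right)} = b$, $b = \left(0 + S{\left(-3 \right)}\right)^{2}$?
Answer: $- \frac{188218}{77} \approx -2444.4$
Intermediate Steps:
$S{\left(u \right)} = 15 + u$ ($S{\left(u \right)} = 9 + \left(u + 6\right) = 9 + \left(6 + u\right) = 15 + u$)
$b = 144$ ($b = \left(0 + \left(15 - 3\right)\right)^{2} = \left(0 + 12\right)^{2} = 12^{2} = 144$)
$B{\left(w \right)} = 144$
$X{\left(W,F \right)} = \frac{35 + W}{-67 + F}$
$X{\left(-65,B{\left(4 \right)} \right)} - 2444 = \frac{35 - 65}{-67 + 144} - 2444 = \frac{1}{77} \left(-30\right) - 2444 = - \frac{30}{77} - 2444 = - \frac{188218}{77}$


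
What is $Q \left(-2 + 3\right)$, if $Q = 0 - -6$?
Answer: $6$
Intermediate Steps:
$Q = 6$ ($Q = 0 + 6 = 6$)
$Q \left(-2 + 3\right) = 6 \left(-2 + 3\right) = 6 \cdot 1 = 6$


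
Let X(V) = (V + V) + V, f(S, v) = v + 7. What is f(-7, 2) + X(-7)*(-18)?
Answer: 387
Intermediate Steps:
f(S, v) = 7 + v
X(V) = 3*V (X(V) = 2*V + V = 3*V)
f(-7, 2) + X(-7)*(-18) = (7 + 2) + (3*(-7))*(-18) = 9 - 21*(-18) = 9 + 378 = 387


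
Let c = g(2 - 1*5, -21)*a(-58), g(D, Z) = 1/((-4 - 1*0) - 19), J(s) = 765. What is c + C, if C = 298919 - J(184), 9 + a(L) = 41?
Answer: 6857510/23 ≈ 2.9815e+5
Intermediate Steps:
g(D, Z) = -1/23 (g(D, Z) = 1/((-4 + 0) - 19) = 1/(-4 - 19) = 1/(-23) = -1/23)
a(L) = 32 (a(L) = -9 + 41 = 32)
c = -32/23 (c = -1/23*32 = -32/23 ≈ -1.3913)
C = 298154 (C = 298919 - 1*765 = 298919 - 765 = 298154)
c + C = -32/23 + 298154 = 6857510/23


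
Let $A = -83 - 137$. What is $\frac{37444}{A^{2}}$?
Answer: $\frac{851}{1100} \approx 0.77364$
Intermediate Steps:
$A = -220$ ($A = -83 - 137 = -220$)
$\frac{37444}{A^{2}} = \frac{37444}{\left(-220\right)^{2}} = \frac{37444}{48400} = 37444 \cdot \frac{1}{48400} = \frac{851}{1100}$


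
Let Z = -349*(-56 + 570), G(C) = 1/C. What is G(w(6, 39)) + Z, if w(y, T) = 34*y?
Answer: -36594743/204 ≈ -1.7939e+5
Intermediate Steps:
Z = -179386 (Z = -349*514 = -179386)
G(w(6, 39)) + Z = 1/(34*6) - 179386 = 1/204 - 179386 = -36594743/204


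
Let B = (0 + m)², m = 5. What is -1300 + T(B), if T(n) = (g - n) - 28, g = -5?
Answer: -1358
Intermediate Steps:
B = 25 (B = (0 + 5)² = 5² = 25)
T(n) = -33 - n (T(n) = (-5 - n) - 28 = -33 - n)
-1300 + T(B) = -1300 + (-33 - 1*25) = -1300 + (-33 - 25) = -1300 - 58 = -1358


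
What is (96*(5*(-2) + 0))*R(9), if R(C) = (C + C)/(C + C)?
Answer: -960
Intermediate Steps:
R(C) = 1 (R(C) = (2*C)/((2*C)) = (1/(2*C))*(2*C) = 1)
(96*(5*(-2) + 0))*R(9) = (96*(5*(-2) + 0))*1 = (96*(-10 + 0))*1 = (96*(-10))*1 = -960*1 = -960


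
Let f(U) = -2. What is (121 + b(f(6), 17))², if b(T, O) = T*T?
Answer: 15625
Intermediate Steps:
b(T, O) = T²
(121 + b(f(6), 17))² = (121 + (-2)²)² = (121 + 4)² = 125² = 15625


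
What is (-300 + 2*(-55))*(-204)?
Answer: 83640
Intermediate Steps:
(-300 + 2*(-55))*(-204) = (-300 - 110)*(-204) = -410*(-204) = 83640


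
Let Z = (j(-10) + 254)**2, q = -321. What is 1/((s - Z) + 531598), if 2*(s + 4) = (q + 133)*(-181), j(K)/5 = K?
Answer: 1/506992 ≈ 1.9724e-6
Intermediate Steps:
j(K) = 5*K
s = 17010 (s = -4 + ((-321 + 133)*(-181))/2 = -4 + (-188*(-181))/2 = -4 + (1/2)*34028 = -4 + 17014 = 17010)
Z = 41616 (Z = (5*(-10) + 254)**2 = (-50 + 254)**2 = 204**2 = 41616)
1/((s - Z) + 531598) = 1/((17010 - 1*41616) + 531598) = 1/((17010 - 41616) + 531598) = 1/(-24606 + 531598) = 1/506992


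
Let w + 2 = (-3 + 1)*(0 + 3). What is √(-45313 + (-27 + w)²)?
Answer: 2*I*√11022 ≈ 209.97*I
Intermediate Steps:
w = -8 (w = -2 + (-3 + 1)*(0 + 3) = -2 - 2*3 = -2 - 6 = -8)
√(-45313 + (-27 + w)²) = √(-45313 + (-27 - 8)²) = √(-45313 + (-35)²) = √(-45313 + 1225) = √(-44088) = 2*I*√11022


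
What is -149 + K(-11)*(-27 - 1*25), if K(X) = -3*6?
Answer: 787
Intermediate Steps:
K(X) = -18
-149 + K(-11)*(-27 - 1*25) = -149 - 18*(-27 - 1*25) = -149 - 18*(-27 - 25) = -149 - 18*(-52) = -149 + 936 = 787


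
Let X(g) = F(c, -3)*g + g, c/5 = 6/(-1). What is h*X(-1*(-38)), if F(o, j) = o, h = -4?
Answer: 4408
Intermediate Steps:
c = -30 (c = 5*(6/(-1)) = 5*(6*(-1)) = 5*(-6) = -30)
X(g) = -29*g (X(g) = -30*g + g = -29*g)
h*X(-1*(-38)) = -(-116)*(-1*(-38)) = -(-116)*38 = -4*(-1102) = 4408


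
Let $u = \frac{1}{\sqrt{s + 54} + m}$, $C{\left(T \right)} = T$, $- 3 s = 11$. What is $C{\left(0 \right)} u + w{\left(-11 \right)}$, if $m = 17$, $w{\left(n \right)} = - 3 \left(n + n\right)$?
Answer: $66$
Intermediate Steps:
$s = - \frac{11}{3}$ ($s = \left(- \frac{1}{3}\right) 11 = - \frac{11}{3} \approx -3.6667$)
$w{\left(n \right)} = - 6 n$ ($w{\left(n \right)} = - 3 \cdot 2 n = - 6 n$)
$u = \frac{1}{17 + \frac{\sqrt{453}}{3}}$ ($u = \frac{1}{\sqrt{- \frac{11}{3} + 54} + 17} = \frac{1}{\sqrt{\frac{151}{3}} + 17} = \frac{1}{\frac{\sqrt{453}}{3} + 17} = \frac{1}{17 + \frac{\sqrt{453}}{3}} \approx 0.041503$)
$C{\left(0 \right)} u + w{\left(-11 \right)} = 0 \left(\frac{51}{716} - \frac{\sqrt{453}}{716}\right) - -66 = 0 + 66 = 66$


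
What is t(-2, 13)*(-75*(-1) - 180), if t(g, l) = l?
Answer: -1365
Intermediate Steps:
t(-2, 13)*(-75*(-1) - 180) = 13*(-75*(-1) - 180) = 13*(75 - 180) = 13*(-105) = -1365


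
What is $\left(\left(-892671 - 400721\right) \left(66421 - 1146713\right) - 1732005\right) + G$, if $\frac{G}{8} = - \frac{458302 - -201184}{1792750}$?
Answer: $\frac{1252450376153548181}{896375} \approx 1.3972 \cdot 10^{12}$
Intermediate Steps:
$G = - \frac{2637944}{896375}$ ($G = 8 \left(- \frac{458302 - -201184}{1792750}\right) = 8 \left(- \frac{458302 + 201184}{1792750}\right) = 8 \left(- \frac{659486}{1792750}\right) = 8 \left(\left(-1\right) \frac{329743}{896375}\right) = 8 \left(- \frac{329743}{896375}\right) = - \frac{2637944}{896375} \approx -2.9429$)
$\left(\left(-892671 - 400721\right) \left(66421 - 1146713\right) - 1732005\right) + G = \left(\left(-892671 - 400721\right) \left(66421 - 1146713\right) - 1732005\right) - \frac{2637944}{896375} = \left(\left(-1293392\right) \left(-1080292\right) - 1732005\right) - \frac{2637944}{896375} = \left(1397241030464 - 1732005\right) - \frac{2637944}{896375} = 1397239298459 - \frac{2637944}{896375} = \frac{1252450376153548181}{896375}$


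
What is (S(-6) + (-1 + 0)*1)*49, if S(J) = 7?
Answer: 294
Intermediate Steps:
(S(-6) + (-1 + 0)*1)*49 = (7 + (-1 + 0)*1)*49 = (7 - 1*1)*49 = (7 - 1)*49 = 6*49 = 294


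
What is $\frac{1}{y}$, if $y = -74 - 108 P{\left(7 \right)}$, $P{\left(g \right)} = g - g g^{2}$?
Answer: $\frac{1}{36214} \approx 2.7614 \cdot 10^{-5}$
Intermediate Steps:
$P{\left(g \right)} = g - g^{3}$
$y = 36214$ ($y = -74 - 108 \left(7 - 7^{3}\right) = -74 - 108 \left(7 - 343\right) = -74 - -36288 = -74 + 36288 = 36214$)
$\frac{1}{y} = \frac{1}{36214}$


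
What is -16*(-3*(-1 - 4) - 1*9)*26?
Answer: -2496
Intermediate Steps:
-16*(-3*(-1 - 4) - 1*9)*26 = -16*(-3*(-5) - 9)*26 = -16*(15 - 9)*26 = -16*6*26 = -96*26 = -2496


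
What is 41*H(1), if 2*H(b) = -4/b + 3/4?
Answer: -533/8 ≈ -66.625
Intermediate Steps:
H(b) = 3/8 - 2/b (H(b) = (-4/b + 3/4)/2 = (-4/b + 3*(¼))/2 = (-4/b + ¾)/2 = (¾ - 4/b)/2 = 3/8 - 2/b)
41*H(1) = 41*(3/8 - 2/1) = 41*(3/8 - 2*1) = 41*(3/8 - 2) = 41*(-13/8) = -533/8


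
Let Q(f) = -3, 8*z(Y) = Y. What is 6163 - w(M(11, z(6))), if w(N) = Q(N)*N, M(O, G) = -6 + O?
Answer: 6178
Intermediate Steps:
z(Y) = Y/8
w(N) = -3*N
6163 - w(M(11, z(6))) = 6163 - (-3)*(-6 + 11) = 6163 - (-3)*5 = 6163 - 1*(-15) = 6163 + 15 = 6178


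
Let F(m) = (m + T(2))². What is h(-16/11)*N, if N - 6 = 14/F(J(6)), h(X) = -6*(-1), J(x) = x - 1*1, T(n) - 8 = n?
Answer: 2728/75 ≈ 36.373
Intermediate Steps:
T(n) = 8 + n
J(x) = -1 + x (J(x) = x - 1 = -1 + x)
F(m) = (10 + m)² (F(m) = (m + (8 + 2))² = (m + 10)² = (10 + m)²)
h(X) = 6
N = 1364/225 (N = 6 + 14/((10 + (-1 + 6))²) = 6 + 14/((10 + 5)²) = 6 + 14/(15²) = 6 + 14/225 = 1364/225 ≈ 6.0622)
h(-16/11)*N = 6*(1364/225) = 2728/75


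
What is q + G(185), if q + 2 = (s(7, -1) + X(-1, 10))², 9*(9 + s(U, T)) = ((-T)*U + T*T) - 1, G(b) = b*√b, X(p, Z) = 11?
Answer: 463/81 + 185*√185 ≈ 2522.0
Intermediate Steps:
G(b) = b^(3/2)
s(U, T) = -82/9 + T²/9 - T*U/9 (s(U, T) = -9 + (((-T)*U + T*T) - 1)/9 = -9 + ((-T*U + T²) - 1)/9 = -9 + ((T² - T*U) - 1)/9 = -9 + (-1 + T² - T*U)/9 = -9 + (-⅑ + T²/9 - T*U/9) = -82/9 + T²/9 - T*U/9)
q = 463/81 (q = -2 + ((-82/9 + (⅑)*(-1)² - ⅑*(-1)*7) + 11)² = -2 + ((-82/9 + (⅑)*1 + 7/9) + 11)² = -2 + ((-82/9 + ⅑ + 7/9) + 11)² = -2 + (-74/9 + 11)² = -2 + (25/9)² = -2 + 625/81 = 463/81 ≈ 5.7160)
q + G(185) = 463/81 + 185^(3/2) = 463/81 + 185*√185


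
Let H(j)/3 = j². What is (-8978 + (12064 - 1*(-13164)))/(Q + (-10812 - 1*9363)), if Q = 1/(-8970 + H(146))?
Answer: -893392500/1109181149 ≈ -0.80545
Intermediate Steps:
H(j) = 3*j²
Q = 1/54978 (Q = 1/(-8970 + 3*146²) = 1/(-8970 + 3*21316) = 1/(-8970 + 63948) = 1/54978 ≈ 1.8189e-5)
(-8978 + (12064 - 1*(-13164)))/(Q + (-10812 - 1*9363)) = (-8978 + (12064 - 1*(-13164)))/(1/54978 + (-10812 - 1*9363)) = (-8978 + (12064 + 13164))/(1/54978 + (-10812 - 9363)) = (-8978 + 25228)/(1/54978 - 20175) = 16250/(-1109181149/54978) = 16250*(-54978/1109181149) = -893392500/1109181149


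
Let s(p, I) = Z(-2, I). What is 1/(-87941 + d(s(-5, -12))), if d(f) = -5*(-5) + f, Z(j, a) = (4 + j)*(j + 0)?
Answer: -1/87920 ≈ -1.1374e-5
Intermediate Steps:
Z(j, a) = j*(4 + j) (Z(j, a) = (4 + j)*j = j*(4 + j))
s(p, I) = -4 (s(p, I) = -2*(4 - 2) = -2*2 = -4)
d(f) = 25 + f
1/(-87941 + d(s(-5, -12))) = 1/(-87941 + (25 - 4)) = 1/(-87941 + 21) = 1/(-87920) = -1/87920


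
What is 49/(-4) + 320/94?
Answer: -1663/188 ≈ -8.8457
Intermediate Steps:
49/(-4) + 320/94 = 49*(-¼) + 320*(1/94) = -49/4 + 160/47 = -1663/188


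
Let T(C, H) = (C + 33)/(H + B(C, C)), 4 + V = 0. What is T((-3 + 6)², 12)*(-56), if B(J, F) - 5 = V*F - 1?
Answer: 588/5 ≈ 117.60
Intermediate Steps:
V = -4 (V = -4 + 0 = -4)
B(J, F) = 4 - 4*F (B(J, F) = 5 + (-4*F - 1) = 5 + (-1 - 4*F) = 4 - 4*F)
T(C, H) = (33 + C)/(4 + H - 4*C) (T(C, H) = (C + 33)/(H + (4 - 4*C)) = (33 + C)/(4 + H - 4*C))
T((-3 + 6)², 12)*(-56) = ((33 + (-3 + 6)²)/(4 + 12 - 4*(-3 + 6)²))*(-56) = ((33 + 3²)/(4 + 12 - 4*3²))*(-56) = ((33 + 9)/(4 + 12 - 4*9))*(-56) = (42/(4 + 12 - 36))*(-56) = (42/(-20))*(-56) = -1/20*42*(-56) = -21/10*(-56) = 588/5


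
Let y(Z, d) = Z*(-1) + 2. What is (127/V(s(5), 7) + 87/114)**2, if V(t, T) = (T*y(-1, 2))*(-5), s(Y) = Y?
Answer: 3171961/15920100 ≈ 0.19924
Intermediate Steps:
y(Z, d) = 2 - Z (y(Z, d) = -Z + 2 = 2 - Z)
V(t, T) = -15*T (V(t, T) = (T*(2 - 1*(-1)))*(-5) = (T*(2 + 1))*(-5) = (T*3)*(-5) = (3*T)*(-5) = -15*T)
(127/V(s(5), 7) + 87/114)**2 = (127/((-15*7)) + 87/114)**2 = (127/(-105) + 87*(1/114))**2 = (127*(-1/105) + 29/38)**2 = (-127/105 + 29/38)**2 = (-1781/3990)**2 = 3171961/15920100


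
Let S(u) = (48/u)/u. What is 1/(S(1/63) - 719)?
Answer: 1/189793 ≈ 5.2689e-6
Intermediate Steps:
S(u) = 48/u²
1/(S(1/63) - 719) = 1/(48/(1/63)² - 719) = 1/(48/63⁻² - 719) = 1/(48*3969 - 719) = 1/(190512 - 719) = 1/189793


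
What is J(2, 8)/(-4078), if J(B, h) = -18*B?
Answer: 18/2039 ≈ 0.0088279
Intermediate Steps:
J(2, 8)/(-4078) = -18*2/(-4078) = -36*(-1/4078) = 18/2039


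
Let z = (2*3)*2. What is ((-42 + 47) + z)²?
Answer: 289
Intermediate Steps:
z = 12 (z = 6*2 = 12)
((-42 + 47) + z)² = ((-42 + 47) + 12)² = (5 + 12)² = 17² = 289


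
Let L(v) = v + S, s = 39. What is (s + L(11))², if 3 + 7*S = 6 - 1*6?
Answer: 120409/49 ≈ 2457.3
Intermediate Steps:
S = -3/7 (S = -3/7 + (6 - 1*6)/7 = -3/7 + (6 - 6)/7 = -3/7 + (⅐)*0 = -3/7 + 0 = -3/7 ≈ -0.42857)
L(v) = -3/7 + v (L(v) = v - 3/7 = -3/7 + v)
(s + L(11))² = (39 + (-3/7 + 11))² = (39 + 74/7)² = (347/7)² = 120409/49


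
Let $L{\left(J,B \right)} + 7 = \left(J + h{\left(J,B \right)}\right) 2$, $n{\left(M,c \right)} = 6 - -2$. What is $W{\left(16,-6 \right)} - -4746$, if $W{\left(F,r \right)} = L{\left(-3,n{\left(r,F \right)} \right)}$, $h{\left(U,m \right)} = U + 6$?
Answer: $4739$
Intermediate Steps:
$h{\left(U,m \right)} = 6 + U$
$n{\left(M,c \right)} = 8$ ($n{\left(M,c \right)} = 6 + 2 = 8$)
$L{\left(J,B \right)} = 5 + 4 J$ ($L{\left(J,B \right)} = -7 + \left(J + \left(6 + J\right)\right) 2 = -7 + \left(6 + 2 J\right) 2 = -7 + \left(12 + 4 J\right) = 5 + 4 J$)
$W{\left(F,r \right)} = -7$ ($W{\left(F,r \right)} = 5 + 4 \left(-3\right) = 5 - 12 = -7$)
$W{\left(16,-6 \right)} - -4746 = -7 - -4746 = -7 + 4746 = 4739$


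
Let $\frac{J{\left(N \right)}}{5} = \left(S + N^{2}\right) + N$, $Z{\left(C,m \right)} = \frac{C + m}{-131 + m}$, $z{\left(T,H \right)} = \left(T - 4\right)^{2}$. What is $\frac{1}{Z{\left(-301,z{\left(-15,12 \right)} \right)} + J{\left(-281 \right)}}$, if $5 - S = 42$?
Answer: $\frac{23}{9043951} \approx 2.5431 \cdot 10^{-6}$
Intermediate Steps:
$S = -37$ ($S = 5 - 42 = -37$)
$z{\left(T,H \right)} = \left(-4 + T\right)^{2}$
$Z{\left(C,m \right)} = \frac{C + m}{-131 + m}$
$J{\left(N \right)} = -185 + 5 N + 5 N^{2}$ ($J{\left(N \right)} = 5 \left(\left(-37 + N^{2}\right) + N\right) = 5 \left(-37 + N + N^{2}\right) = -185 + 5 N + 5 N^{2}$)
$\frac{1}{Z{\left(-301,z{\left(-15,12 \right)} \right)} + J{\left(-281 \right)}} = \frac{1}{\frac{-301 + \left(-4 - 15\right)^{2}}{-131 + \left(-4 - 15\right)^{2}} + \left(-185 + 5 \left(-281\right) + 5 \left(-281\right)^{2}\right)} = \frac{1}{\frac{-301 + \left(-19\right)^{2}}{-131 + \left(-19\right)^{2}} - -393215} = \frac{1}{\frac{-301 + 361}{-131 + 361} - -393215} = \frac{1}{\frac{1}{230} \cdot 60 + 393215} = \frac{1}{\frac{6}{23} + 393215} = \frac{1}{\frac{9043951}{23}} = \frac{23}{9043951}$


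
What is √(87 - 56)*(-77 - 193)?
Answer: -270*√31 ≈ -1503.3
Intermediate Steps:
√(87 - 56)*(-77 - 193) = √31*(-270) = -270*√31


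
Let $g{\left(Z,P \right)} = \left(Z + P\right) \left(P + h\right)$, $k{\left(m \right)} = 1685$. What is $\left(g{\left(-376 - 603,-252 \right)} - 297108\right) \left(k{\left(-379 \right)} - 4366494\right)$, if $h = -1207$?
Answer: $-6542503871089$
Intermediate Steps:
$g{\left(Z,P \right)} = \left(-1207 + P\right) \left(P + Z\right)$ ($g{\left(Z,P \right)} = \left(Z + P\right) \left(P - 1207\right) = \left(P + Z\right) \left(-1207 + P\right) = \left(-1207 + P\right) \left(P + Z\right)$)
$\left(g{\left(-376 - 603,-252 \right)} - 297108\right) \left(k{\left(-379 \right)} - 4366494\right) = \left(\left(\left(-252\right)^{2} - -304164 - 1207 \left(-376 - 603\right) - 252 \left(-376 - 603\right)\right) - 297108\right) \left(1685 - 4366494\right) = \left(\left(63504 + 304164 - -1181653 - -246708\right) - 297108\right) \left(-4364809\right) = \left(\left(63504 + 304164 + 1181653 + 246708\right) - 297108\right) \left(-4364809\right) = \left(1796029 - 297108\right) \left(-4364809\right) = 1498921 \left(-4364809\right) = -6542503871089$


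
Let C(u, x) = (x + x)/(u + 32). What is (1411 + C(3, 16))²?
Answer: 2442039889/1225 ≈ 1.9935e+6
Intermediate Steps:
C(u, x) = 2*x/(32 + u) (C(u, x) = (2*x)/(32 + u) = 2*x/(32 + u))
(1411 + C(3, 16))² = (1411 + 2*16/(32 + 3))² = (1411 + 2*16/35)² = (1411 + 2*16*(1/35))² = (1411 + 32/35)² = (49417/35)² = 2442039889/1225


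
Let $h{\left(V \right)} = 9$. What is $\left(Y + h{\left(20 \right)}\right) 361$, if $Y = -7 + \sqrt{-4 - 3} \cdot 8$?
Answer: $722 + 2888 i \sqrt{7} \approx 722.0 + 7640.9 i$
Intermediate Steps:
$Y = -7 + 8 i \sqrt{7}$ ($Y = -7 + \sqrt{-7} \cdot 8 = -7 + i \sqrt{7} \cdot 8 = -7 + 8 i \sqrt{7} \approx -7.0 + 21.166 i$)
$\left(Y + h{\left(20 \right)}\right) 361 = \left(\left(-7 + 8 i \sqrt{7}\right) + 9\right) 361 = \left(2 + 8 i \sqrt{7}\right) 361 = 722 + 2888 i \sqrt{7}$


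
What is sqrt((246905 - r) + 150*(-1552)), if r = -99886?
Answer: sqrt(113991) ≈ 337.63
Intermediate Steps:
sqrt((246905 - r) + 150*(-1552)) = sqrt((246905 - 1*(-99886)) + 150*(-1552)) = sqrt((246905 + 99886) - 232800) = sqrt(346791 - 232800) = sqrt(113991)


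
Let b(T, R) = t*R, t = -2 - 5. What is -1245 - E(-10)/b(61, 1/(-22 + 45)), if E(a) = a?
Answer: -8945/7 ≈ -1277.9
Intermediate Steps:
t = -7
b(T, R) = -7*R
-1245 - E(-10)/b(61, 1/(-22 + 45)) = -1245 - (-10)/((-7/(-22 + 45))) = -1245 - (-10)/((-7/23)) = -1245 - (-10)/((-7*1/23)) = -1245 - (-10)/(-7/23) = -1245 - (-10)*(-23)/7 = -1245 - 1*230/7 = -1245 - 230/7 = -8945/7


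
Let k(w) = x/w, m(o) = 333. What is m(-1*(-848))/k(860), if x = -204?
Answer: -23865/17 ≈ -1403.8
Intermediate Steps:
k(w) = -204/w
m(-1*(-848))/k(860) = 333/((-204/860)) = 333/((-204*1/860)) = 333/(-51/215) = 333*(-215/51) = -23865/17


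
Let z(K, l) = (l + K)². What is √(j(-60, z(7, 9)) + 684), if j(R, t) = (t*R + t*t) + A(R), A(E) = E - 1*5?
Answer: √50795 ≈ 225.38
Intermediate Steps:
A(E) = -5 + E (A(E) = E - 5 = -5 + E)
z(K, l) = (K + l)²
j(R, t) = -5 + R + t² + R*t (j(R, t) = (t*R + t*t) + (-5 + R) = (R*t + t²) + (-5 + R) = (t² + R*t) + (-5 + R) = -5 + R + t² + R*t)
√(j(-60, z(7, 9)) + 684) = √((-5 - 60 + ((7 + 9)²)² - 60*(7 + 9)²) + 684) = √((-5 - 60 + (16²)² - 60*16²) + 684) = √((-5 - 60 + 256² - 60*256) + 684) = √((-5 - 60 + 65536 - 15360) + 684) = √(50111 + 684) = √50795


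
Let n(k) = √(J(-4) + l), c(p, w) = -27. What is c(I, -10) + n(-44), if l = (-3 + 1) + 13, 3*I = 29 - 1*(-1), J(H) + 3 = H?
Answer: -25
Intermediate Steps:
J(H) = -3 + H
I = 10 (I = (29 - 1*(-1))/3 = (29 + 1)/3 = (⅓)*30 = 10)
l = 11 (l = -2 + 13 = 11)
n(k) = 2 (n(k) = √((-3 - 4) + 11) = √(-7 + 11) = √4 = 2)
c(I, -10) + n(-44) = -27 + 2 = -25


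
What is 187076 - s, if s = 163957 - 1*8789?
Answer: 31908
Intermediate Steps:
s = 155168 (s = 163957 - 8789 = 155168)
187076 - s = 187076 - 1*155168 = 187076 - 155168 = 31908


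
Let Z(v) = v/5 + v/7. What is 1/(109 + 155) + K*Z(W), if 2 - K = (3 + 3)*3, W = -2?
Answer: 101411/9240 ≈ 10.975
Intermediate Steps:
Z(v) = 12*v/35 (Z(v) = v*(⅕) + v*(⅐) = v/5 + v/7 = 12*v/35)
K = -16 (K = 2 - (3 + 3)*3 = 2 - 6*3 = 2 - 1*18 = 2 - 18 = -16)
1/(109 + 155) + K*Z(W) = 1/(109 + 155) - 192*(-2)/35 = 1/264 - 16*(-24/35) = 1/264 + 384/35 = 101411/9240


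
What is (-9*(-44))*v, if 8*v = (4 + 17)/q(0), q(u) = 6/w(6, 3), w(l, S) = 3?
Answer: 2079/4 ≈ 519.75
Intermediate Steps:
q(u) = 2 (q(u) = 6/3 = 6*(⅓) = 2)
v = 21/16 (v = ((4 + 17)/2)/8 = (21*(½))/8 = (⅛)*(21/2) = 21/16 ≈ 1.3125)
(-9*(-44))*v = -9*(-44)*(21/16) = 396*(21/16) = 2079/4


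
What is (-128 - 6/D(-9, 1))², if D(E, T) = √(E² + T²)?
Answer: 671762/41 + 768*√82/41 ≈ 16554.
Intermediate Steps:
(-128 - 6/D(-9, 1))² = (-128 - 6/√((-9)² + 1²))² = (-128 - 6/√(81 + 1))² = (-128 - 6*√82/82)² = (-128 - 3*√82/41)²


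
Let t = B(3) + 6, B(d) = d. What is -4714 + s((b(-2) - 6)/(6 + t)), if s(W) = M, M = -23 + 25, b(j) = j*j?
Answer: -4712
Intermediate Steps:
b(j) = j**2
M = 2
t = 9 (t = 3 + 6 = 9)
s(W) = 2
-4714 + s((b(-2) - 6)/(6 + t)) = -4714 + 2 = -4712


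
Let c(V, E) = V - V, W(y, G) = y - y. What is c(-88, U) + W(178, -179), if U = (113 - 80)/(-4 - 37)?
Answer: 0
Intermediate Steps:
W(y, G) = 0
U = -33/41 (U = 33/(-41) = 33*(-1/41) = -33/41 ≈ -0.80488)
c(V, E) = 0
c(-88, U) + W(178, -179) = 0 + 0 = 0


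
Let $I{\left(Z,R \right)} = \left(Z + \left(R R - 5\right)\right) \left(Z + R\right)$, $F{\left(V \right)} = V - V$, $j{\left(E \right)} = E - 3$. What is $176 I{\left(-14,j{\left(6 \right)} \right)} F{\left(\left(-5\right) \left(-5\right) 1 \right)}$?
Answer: $0$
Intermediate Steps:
$j{\left(E \right)} = -3 + E$
$F{\left(V \right)} = 0$
$I{\left(Z,R \right)} = \left(R + Z\right) \left(-5 + Z + R^{2}\right)$ ($I{\left(Z,R \right)} = \left(Z + \left(R^{2} - 5\right)\right) \left(R + Z\right) = \left(Z + \left(-5 + R^{2}\right)\right) \left(R + Z\right) = \left(-5 + Z + R^{2}\right) \left(R + Z\right) = \left(R + Z\right) \left(-5 + Z + R^{2}\right)$)
$176 I{\left(-14,j{\left(6 \right)} \right)} F{\left(\left(-5\right) \left(-5\right) 1 \right)} = 176 \left(\left(-3 + 6\right)^{3} + \left(-14\right)^{2} - 5 \left(-3 + 6\right) - -70 + \left(-3 + 6\right) \left(-14\right) - 14 \left(-3 + 6\right)^{2}\right) 0 = 176 \left(3^{3} + 196 - 15 + 70 + 3 \left(-14\right) - 14 \cdot 3^{2}\right) 0 = 176 \left(27 + 196 - 15 + 70 - 42 - 126\right) 0 = 176 \cdot 110 \cdot 0 = 19360 \cdot 0 = 0$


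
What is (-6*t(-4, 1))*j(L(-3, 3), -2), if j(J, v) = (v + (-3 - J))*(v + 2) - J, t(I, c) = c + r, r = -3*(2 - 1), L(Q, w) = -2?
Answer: 24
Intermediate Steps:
r = -3 (r = -3*1 = -3)
t(I, c) = -3 + c (t(I, c) = c - 3 = -3 + c)
j(J, v) = -J + (2 + v)*(-3 + v - J) (j(J, v) = (-3 + v - J)*(2 + v) - J = (2 + v)*(-3 + v - J) - J = -J + (2 + v)*(-3 + v - J))
(-6*t(-4, 1))*j(L(-3, 3), -2) = (-6*(-3 + 1))*(-6 + (-2)**2 - 1*(-2) - 3*(-2) - 1*(-2)*(-2)) = (-6*(-2))*(-6 + 4 + 2 + 6 - 4) = 12*2 = 24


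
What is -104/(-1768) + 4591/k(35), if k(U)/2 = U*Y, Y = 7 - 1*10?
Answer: -77837/3570 ≈ -21.803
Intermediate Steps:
Y = -3 (Y = 7 - 10 = -3)
k(U) = -6*U (k(U) = 2*(U*(-3)) = 2*(-3*U) = -6*U)
-104/(-1768) + 4591/k(35) = -104/(-1768) + 4591/((-6*35)) = -104*(-1/1768) + 4591/(-210) = 1/17 + 4591*(-1/210) = 1/17 - 4591/210 = -77837/3570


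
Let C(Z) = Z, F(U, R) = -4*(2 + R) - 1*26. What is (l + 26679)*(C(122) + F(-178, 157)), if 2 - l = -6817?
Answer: -18088920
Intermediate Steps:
l = 6819 (l = 2 - 1*(-6817) = 2 + 6817 = 6819)
F(U, R) = -34 - 4*R (F(U, R) = (-8 - 4*R) - 26 = -34 - 4*R)
(l + 26679)*(C(122) + F(-178, 157)) = (6819 + 26679)*(122 + (-34 - 4*157)) = 33498*(122 + (-34 - 628)) = 33498*(122 - 662) = 33498*(-540) = -18088920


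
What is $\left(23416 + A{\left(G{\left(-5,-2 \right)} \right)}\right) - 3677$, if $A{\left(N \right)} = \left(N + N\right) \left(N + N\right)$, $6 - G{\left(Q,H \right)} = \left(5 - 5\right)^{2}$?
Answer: $19883$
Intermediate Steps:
$G{\left(Q,H \right)} = 6$ ($G{\left(Q,H \right)} = 6 - \left(5 - 5\right)^{2} = 6 - 0^{2} = 6 - 0 = 6 + 0 = 6$)
$A{\left(N \right)} = 4 N^{2}$ ($A{\left(N \right)} = 2 N 2 N = 4 N^{2}$)
$\left(23416 + A{\left(G{\left(-5,-2 \right)} \right)}\right) - 3677 = \left(23416 + 4 \cdot 6^{2}\right) - 3677 = \left(23416 + 4 \cdot 36\right) - 3677 = \left(23416 + 144\right) - 3677 = 23560 - 3677 = 19883$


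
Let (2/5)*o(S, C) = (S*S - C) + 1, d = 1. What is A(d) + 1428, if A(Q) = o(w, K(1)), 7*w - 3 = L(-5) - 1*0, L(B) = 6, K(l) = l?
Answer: 140349/98 ≈ 1432.1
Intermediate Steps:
w = 9/7 (w = 3/7 + (6 - 1*0)/7 = 3/7 + (6 + 0)/7 = 3/7 + (⅐)*6 = 3/7 + 6/7 = 9/7 ≈ 1.2857)
o(S, C) = 5/2 - 5*C/2 + 5*S²/2 (o(S, C) = 5*((S*S - C) + 1)/2 = 5*((S² - C) + 1)/2 = 5*(1 + S² - C)/2 = 5/2 - 5*C/2 + 5*S²/2)
A(Q) = 405/98 (A(Q) = 5/2 - 5/2*1 + 5*(9/7)²/2 = 5/2 - 5/2 + (5/2)*(81/49) = 5/2 - 5/2 + 405/98 = 405/98)
A(d) + 1428 = 405/98 + 1428 = 140349/98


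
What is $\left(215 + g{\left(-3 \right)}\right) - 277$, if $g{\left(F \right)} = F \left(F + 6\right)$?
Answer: $-71$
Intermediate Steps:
$g{\left(F \right)} = F \left(6 + F\right)$
$\left(215 + g{\left(-3 \right)}\right) - 277 = \left(215 - 3 \left(6 - 3\right)\right) - 277 = \left(215 - 9\right) - 277 = 206 - 277 = -71$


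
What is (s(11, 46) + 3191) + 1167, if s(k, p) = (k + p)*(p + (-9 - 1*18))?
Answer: 5441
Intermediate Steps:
s(k, p) = (-27 + p)*(k + p) (s(k, p) = (k + p)*(p + (-9 - 18)) = (k + p)*(p - 27) = (k + p)*(-27 + p) = (-27 + p)*(k + p))
(s(11, 46) + 3191) + 1167 = ((46² - 27*11 - 27*46 + 11*46) + 3191) + 1167 = ((2116 - 297 - 1242 + 506) + 3191) + 1167 = (1083 + 3191) + 1167 = 4274 + 1167 = 5441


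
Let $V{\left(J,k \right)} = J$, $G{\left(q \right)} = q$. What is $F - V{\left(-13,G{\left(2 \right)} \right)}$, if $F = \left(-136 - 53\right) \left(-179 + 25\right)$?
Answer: $29119$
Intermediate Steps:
$F = 29106$ ($F = \left(-189\right) \left(-154\right) = 29106$)
$F - V{\left(-13,G{\left(2 \right)} \right)} = 29106 - -13 = 29106 + 13 = 29119$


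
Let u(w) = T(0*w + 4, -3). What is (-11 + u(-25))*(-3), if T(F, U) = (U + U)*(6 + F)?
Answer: 213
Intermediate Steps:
T(F, U) = 2*U*(6 + F) (T(F, U) = (2*U)*(6 + F) = 2*U*(6 + F))
u(w) = -60 (u(w) = 2*(-3)*(6 + (0*w + 4)) = 2*(-3)*(6 + (0 + 4)) = 2*(-3)*(6 + 4) = 2*(-3)*10 = -60)
(-11 + u(-25))*(-3) = (-11 - 60)*(-3) = -71*(-3) = 213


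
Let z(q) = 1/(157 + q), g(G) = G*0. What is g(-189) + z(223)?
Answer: 1/380 ≈ 0.0026316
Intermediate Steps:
g(G) = 0
g(-189) + z(223) = 0 + 1/(157 + 223) = 0 + 1/380 = 1/380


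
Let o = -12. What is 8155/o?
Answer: -8155/12 ≈ -679.58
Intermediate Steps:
8155/o = 8155/(-12) = 8155*(-1/12) = -8155/12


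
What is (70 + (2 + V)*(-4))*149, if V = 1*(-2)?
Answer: 10430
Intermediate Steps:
V = -2
(70 + (2 + V)*(-4))*149 = (70 + (2 - 2)*(-4))*149 = (70 + 0*(-4))*149 = (70 + 0)*149 = 70*149 = 10430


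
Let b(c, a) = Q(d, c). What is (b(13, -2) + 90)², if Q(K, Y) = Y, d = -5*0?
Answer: 10609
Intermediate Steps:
d = 0
b(c, a) = c
(b(13, -2) + 90)² = (13 + 90)² = 103² = 10609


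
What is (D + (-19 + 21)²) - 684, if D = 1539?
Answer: 859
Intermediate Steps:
(D + (-19 + 21)²) - 684 = (1539 + (-19 + 21)²) - 684 = (1539 + 2²) - 684 = (1539 + 4) - 684 = 1543 - 684 = 859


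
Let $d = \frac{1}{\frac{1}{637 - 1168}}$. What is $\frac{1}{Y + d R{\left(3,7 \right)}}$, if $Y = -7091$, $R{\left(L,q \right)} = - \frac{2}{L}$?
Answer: $- \frac{1}{6737} \approx -0.00014843$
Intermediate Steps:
$d = -531$ ($d = \frac{1}{\frac{1}{-531}} = \frac{1}{- \frac{1}{531}} = -531$)
$\frac{1}{Y + d R{\left(3,7 \right)}} = \frac{1}{-7091 - 531 \left(- \frac{2}{3}\right)} = \frac{1}{-7091 - 531 \left(\left(-2\right) \frac{1}{3}\right)} = \frac{1}{-7091 - -354} = \frac{1}{-7091 + 354} = \frac{1}{-6737} = - \frac{1}{6737}$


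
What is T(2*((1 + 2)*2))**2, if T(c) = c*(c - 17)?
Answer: 3600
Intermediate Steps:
T(c) = c*(-17 + c)
T(2*((1 + 2)*2))**2 = ((2*((1 + 2)*2))*(-17 + 2*((1 + 2)*2)))**2 = ((2*(3*2))*(-17 + 2*(3*2)))**2 = ((2*6)*(-17 + 2*6))**2 = (12*(-17 + 12))**2 = (12*(-5))**2 = (-60)**2 = 3600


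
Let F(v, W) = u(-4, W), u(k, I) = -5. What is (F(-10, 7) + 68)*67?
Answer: 4221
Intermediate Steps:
F(v, W) = -5
(F(-10, 7) + 68)*67 = (-5 + 68)*67 = 63*67 = 4221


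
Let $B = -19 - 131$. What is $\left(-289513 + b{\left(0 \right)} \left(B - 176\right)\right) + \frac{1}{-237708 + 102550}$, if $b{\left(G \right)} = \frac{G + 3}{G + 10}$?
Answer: $- \frac{195716082537}{675790} \approx -2.8961 \cdot 10^{5}$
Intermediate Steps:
$b{\left(G \right)} = \frac{3 + G}{10 + G}$
$B = -150$
$\left(-289513 + b{\left(0 \right)} \left(B - 176\right)\right) + \frac{1}{-237708 + 102550} = \left(-289513 + \frac{3 + 0}{10 + 0} \left(-150 - 176\right)\right) + \frac{1}{-237708 + 102550} = \left(-289513 + \frac{1}{10} \cdot 3 \left(-326\right)\right) + \frac{1}{-135158} = \left(-289513 + \frac{1}{10} \cdot 3 \left(-326\right)\right) - \frac{1}{135158} = \left(-289513 + \frac{3}{10} \left(-326\right)\right) - \frac{1}{135158} = \left(-289513 - \frac{489}{5}\right) - \frac{1}{135158} = - \frac{1448054}{5} - \frac{1}{135158} = - \frac{195716082537}{675790}$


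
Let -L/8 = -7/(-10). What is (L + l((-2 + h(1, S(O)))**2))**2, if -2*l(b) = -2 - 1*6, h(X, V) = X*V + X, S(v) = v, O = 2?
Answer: 64/25 ≈ 2.5600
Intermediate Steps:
h(X, V) = X + V*X (h(X, V) = V*X + X = X + V*X)
L = -28/5 (L = -(-56)/(-10) = -(-56)*(-1)/10 = -8*7/10 = -28/5 ≈ -5.6000)
l(b) = 4 (l(b) = -(-2 - 1*6)/2 = -(-2 - 6)/2 = -1/2*(-8) = 4)
(L + l((-2 + h(1, S(O)))**2))**2 = (-28/5 + 4)**2 = (-8/5)**2 = 64/25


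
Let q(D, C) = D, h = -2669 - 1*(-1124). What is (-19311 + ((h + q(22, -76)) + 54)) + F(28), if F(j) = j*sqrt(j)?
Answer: -20780 + 56*sqrt(7) ≈ -20632.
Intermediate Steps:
F(j) = j**(3/2)
h = -1545 (h = -2669 + 1124 = -1545)
(-19311 + ((h + q(22, -76)) + 54)) + F(28) = (-19311 + ((-1545 + 22) + 54)) + 28**(3/2) = (-19311 + (-1523 + 54)) + 56*sqrt(7) = (-19311 - 1469) + 56*sqrt(7) = -20780 + 56*sqrt(7)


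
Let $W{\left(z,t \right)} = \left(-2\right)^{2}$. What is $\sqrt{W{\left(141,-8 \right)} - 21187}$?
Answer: $i \sqrt{21183} \approx 145.54 i$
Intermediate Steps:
$W{\left(z,t \right)} = 4$
$\sqrt{W{\left(141,-8 \right)} - 21187} = \sqrt{4 - 21187} = \sqrt{-21183} = i \sqrt{21183}$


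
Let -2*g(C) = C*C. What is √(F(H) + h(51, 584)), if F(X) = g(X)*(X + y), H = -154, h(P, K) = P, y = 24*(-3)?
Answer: √2679959 ≈ 1637.1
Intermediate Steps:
y = -72
g(C) = -C²/2 (g(C) = -C*C/2 = -C²/2)
F(X) = -X²*(-72 + X)/2 (F(X) = (-X²/2)*(X - 72) = (-X²/2)*(-72 + X) = -X²*(-72 + X)/2)
√(F(H) + h(51, 584)) = √((½)*(-154)²*(72 - 1*(-154)) + 51) = √((½)*23716*(72 + 154) + 51) = √((½)*23716*226 + 51) = √(2679908 + 51) = √2679959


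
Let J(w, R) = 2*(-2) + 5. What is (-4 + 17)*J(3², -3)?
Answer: 13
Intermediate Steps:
J(w, R) = 1 (J(w, R) = -4 + 5 = 1)
(-4 + 17)*J(3², -3) = (-4 + 17)*1 = 13*1 = 13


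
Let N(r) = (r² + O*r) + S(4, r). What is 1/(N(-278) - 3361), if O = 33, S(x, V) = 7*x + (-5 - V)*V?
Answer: -1/11117 ≈ -8.9952e-5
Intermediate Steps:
S(x, V) = 7*x + V*(-5 - V)
N(r) = 28 + 28*r (N(r) = (r² + 33*r) + (-r² - 5*r + 7*4) = (r² + 33*r) + (-r² - 5*r + 28) = (r² + 33*r) + (28 - r² - 5*r) = 28 + 28*r)
1/(N(-278) - 3361) = 1/((28 + 28*(-278)) - 3361) = 1/((28 - 7784) - 3361) = 1/(-7756 - 3361) = 1/(-11117) = -1/11117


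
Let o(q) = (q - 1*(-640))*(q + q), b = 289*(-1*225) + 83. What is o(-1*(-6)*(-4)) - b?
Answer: 35374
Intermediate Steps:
b = -64942 (b = 289*(-225) + 83 = -65025 + 83 = -64942)
o(q) = 2*q*(640 + q) (o(q) = (q + 640)*(2*q) = (640 + q)*(2*q) = 2*q*(640 + q))
o(-1*(-6)*(-4)) - b = 2*(-1*(-6)*(-4))*(640 - 1*(-6)*(-4)) - 1*(-64942) = 2*(6*(-4))*(640 + 6*(-4)) + 64942 = 2*(-24)*(640 - 24) + 64942 = 2*(-24)*616 + 64942 = -29568 + 64942 = 35374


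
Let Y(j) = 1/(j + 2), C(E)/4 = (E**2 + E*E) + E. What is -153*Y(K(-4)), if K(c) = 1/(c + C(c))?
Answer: -16524/217 ≈ -76.147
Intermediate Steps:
C(E) = 4*E + 8*E**2 (C(E) = 4*((E**2 + E*E) + E) = 4*((E**2 + E**2) + E) = 4*(2*E**2 + E) = 4*(E + 2*E**2) = 4*E + 8*E**2)
K(c) = 1/(c + 4*c*(1 + 2*c))
Y(j) = 1/(2 + j)
-153*Y(K(-4)) = -153/(2 + 1/((-4)*(5 + 8*(-4)))) = -153/(2 - 1/(4*(5 - 32))) = -153/(2 - 1/4/(-27)) = -153/(2 - 1/4*(-1/27)) = -153/(2 + 1/108) = -153/217/108 = -153*108/217 = -16524/217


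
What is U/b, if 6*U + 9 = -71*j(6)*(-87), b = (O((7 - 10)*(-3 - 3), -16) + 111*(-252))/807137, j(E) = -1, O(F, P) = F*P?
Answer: 5300371/180 ≈ 29447.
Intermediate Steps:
b = -180/5141 (b = (((7 - 10)*(-3 - 3))*(-16) + 111*(-252))/807137 = (-3*(-6)*(-16) - 27972)*(1/807137) = (18*(-16) - 27972)*(1/807137) = (-288 - 27972)*(1/807137) = -28260*1/807137 = -180/5141 ≈ -0.035013)
U = -1031 (U = -3/2 + (-71*(-1)*(-87))/6 = -3/2 + (71*(-87))/6 = -3/2 + (1/6)*(-6177) = -3/2 - 2059/2 = -1031)
U/b = -1031/(-180/5141) = -1031*(-5141/180) = 5300371/180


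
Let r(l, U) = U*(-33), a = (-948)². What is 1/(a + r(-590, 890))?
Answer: 1/869334 ≈ 1.1503e-6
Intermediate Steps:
a = 898704
r(l, U) = -33*U
1/(a + r(-590, 890)) = 1/(898704 - 33*890) = 1/(898704 - 29370) = 1/869334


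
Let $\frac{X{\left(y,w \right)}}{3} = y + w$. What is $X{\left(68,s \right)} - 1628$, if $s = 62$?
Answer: $-1238$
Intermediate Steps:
$X{\left(y,w \right)} = 3 w + 3 y$ ($X{\left(y,w \right)} = 3 \left(y + w\right) = 3 \left(w + y\right) = 3 w + 3 y$)
$X{\left(68,s \right)} - 1628 = \left(3 \cdot 62 + 3 \cdot 68\right) - 1628 = \left(186 + 204\right) - 1628 = 390 - 1628 = -1238$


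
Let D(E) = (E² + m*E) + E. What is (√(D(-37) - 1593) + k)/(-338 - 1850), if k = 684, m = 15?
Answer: -171/547 - I*√51/547 ≈ -0.31261 - 0.013056*I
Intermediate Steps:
D(E) = E² + 16*E (D(E) = (E² + 15*E) + E = E² + 16*E)
(√(D(-37) - 1593) + k)/(-338 - 1850) = (√(-37*(16 - 37) - 1593) + 684)/(-338 - 1850) = (√(-37*(-21) - 1593) + 684)/(-2188) = (√(777 - 1593) + 684)*(-1/2188) = (√(-816) + 684)*(-1/2188) = (4*I*√51 + 684)*(-1/2188) = (684 + 4*I*√51)*(-1/2188) = -171/547 - I*√51/547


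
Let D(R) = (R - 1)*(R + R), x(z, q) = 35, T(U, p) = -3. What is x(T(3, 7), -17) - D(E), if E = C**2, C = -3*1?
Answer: -109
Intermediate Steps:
C = -3
E = 9 (E = (-3)**2 = 9)
D(R) = 2*R*(-1 + R) (D(R) = (-1 + R)*(2*R) = 2*R*(-1 + R))
x(T(3, 7), -17) - D(E) = 35 - 2*9*(-1 + 9) = 35 - 2*9*8 = 35 - 1*144 = 35 - 144 = -109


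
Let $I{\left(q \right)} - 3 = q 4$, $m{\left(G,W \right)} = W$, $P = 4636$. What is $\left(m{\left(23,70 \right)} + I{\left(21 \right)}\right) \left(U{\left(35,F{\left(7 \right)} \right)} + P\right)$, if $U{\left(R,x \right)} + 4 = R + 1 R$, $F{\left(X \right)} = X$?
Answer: $738214$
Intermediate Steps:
$U{\left(R,x \right)} = -4 + 2 R$ ($U{\left(R,x \right)} = -4 + \left(R + 1 R\right) = -4 + \left(R + R\right) = -4 + 2 R$)
$I{\left(q \right)} = 3 + 4 q$ ($I{\left(q \right)} = 3 + q 4 = 3 + 4 q$)
$\left(m{\left(23,70 \right)} + I{\left(21 \right)}\right) \left(U{\left(35,F{\left(7 \right)} \right)} + P\right) = \left(70 + \left(3 + 4 \cdot 21\right)\right) \left(\left(-4 + 2 \cdot 35\right) + 4636\right) = \left(70 + \left(3 + 84\right)\right) \left(\left(-4 + 70\right) + 4636\right) = \left(70 + 87\right) \left(66 + 4636\right) = 157 \cdot 4702 = 738214$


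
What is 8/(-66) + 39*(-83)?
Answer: -106825/33 ≈ -3237.1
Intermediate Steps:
8/(-66) + 39*(-83) = 8*(-1/66) - 3237 = -4/33 - 3237 = -106825/33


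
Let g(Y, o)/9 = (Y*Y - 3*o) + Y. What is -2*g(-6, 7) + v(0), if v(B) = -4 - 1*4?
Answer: -170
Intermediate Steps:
g(Y, o) = -27*o + 9*Y + 9*Y**2 (g(Y, o) = 9*((Y*Y - 3*o) + Y) = 9*((Y**2 - 3*o) + Y) = 9*(Y + Y**2 - 3*o) = -27*o + 9*Y + 9*Y**2)
v(B) = -8 (v(B) = -4 - 4 = -8)
-2*g(-6, 7) + v(0) = -2*(-27*7 + 9*(-6) + 9*(-6)**2) - 8 = -2*(-189 - 54 + 9*36) - 8 = -2*(-189 - 54 + 324) - 8 = -2*81 - 8 = -162 - 8 = -170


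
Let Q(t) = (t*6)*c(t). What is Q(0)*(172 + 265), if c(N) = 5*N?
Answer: 0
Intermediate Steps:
Q(t) = 30*t**2 (Q(t) = (t*6)*(5*t) = (6*t)*(5*t) = 30*t**2)
Q(0)*(172 + 265) = (30*0**2)*(172 + 265) = (30*0)*437 = 0*437 = 0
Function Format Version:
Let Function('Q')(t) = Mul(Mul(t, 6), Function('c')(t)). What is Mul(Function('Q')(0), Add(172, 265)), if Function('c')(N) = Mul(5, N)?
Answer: 0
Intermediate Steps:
Function('Q')(t) = Mul(30, Pow(t, 2)) (Function('Q')(t) = Mul(Mul(t, 6), Mul(5, t)) = Mul(Mul(6, t), Mul(5, t)) = Mul(30, Pow(t, 2)))
Mul(Function('Q')(0), Add(172, 265)) = Mul(Mul(30, Pow(0, 2)), Add(172, 265)) = Mul(Mul(30, 0), 437) = Mul(0, 437) = 0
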